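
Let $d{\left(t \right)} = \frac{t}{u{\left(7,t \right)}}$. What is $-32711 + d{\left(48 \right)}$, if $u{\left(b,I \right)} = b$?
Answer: $- \frac{228929}{7} \approx -32704.0$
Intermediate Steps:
$d{\left(t \right)} = \frac{t}{7}$
$-32711 + d{\left(48 \right)} = -32711 + \frac{1}{7} \cdot 48 = -32711 + \frac{48}{7} = - \frac{228929}{7}$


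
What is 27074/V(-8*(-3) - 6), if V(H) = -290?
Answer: -13537/145 ≈ -93.359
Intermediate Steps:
27074/V(-8*(-3) - 6) = 27074/(-290) = 27074*(-1/290) = -13537/145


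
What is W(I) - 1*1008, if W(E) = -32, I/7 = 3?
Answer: -1040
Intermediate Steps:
I = 21 (I = 7*3 = 21)
W(I) - 1*1008 = -32 - 1*1008 = -32 - 1008 = -1040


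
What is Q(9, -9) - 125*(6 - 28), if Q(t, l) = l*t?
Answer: 2669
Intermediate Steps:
Q(9, -9) - 125*(6 - 28) = -9*9 - 125*(6 - 28) = -81 - 125*(-22) = -81 + 2750 = 2669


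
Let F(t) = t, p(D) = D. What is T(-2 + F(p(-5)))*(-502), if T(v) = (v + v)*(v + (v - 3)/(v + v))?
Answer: -44176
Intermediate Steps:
T(v) = 2*v*(v + (-3 + v)/(2*v)) (T(v) = (2*v)*(v + (-3 + v)/((2*v))) = (2*v)*(v + (-3 + v)*(1/(2*v))) = (2*v)*(v + (-3 + v)/(2*v)) = 2*v*(v + (-3 + v)/(2*v)))
T(-2 + F(p(-5)))*(-502) = (-3 + (-2 - 5) + 2*(-2 - 5)²)*(-502) = (-3 - 7 + 2*(-7)²)*(-502) = (-3 - 7 + 2*49)*(-502) = (-3 - 7 + 98)*(-502) = 88*(-502) = -44176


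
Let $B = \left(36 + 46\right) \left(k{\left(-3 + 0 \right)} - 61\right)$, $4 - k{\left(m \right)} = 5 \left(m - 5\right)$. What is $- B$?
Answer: $1394$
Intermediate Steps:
$k{\left(m \right)} = 29 - 5 m$ ($k{\left(m \right)} = 4 - 5 \left(m - 5\right) = 4 - 5 \left(-5 + m\right) = 4 - \left(-25 + 5 m\right) = 29 - 5 m$)
$B = -1394$ ($B = \left(36 + 46\right) \left(\left(29 - 5 \left(-3 + 0\right)\right) - 61\right) = 82 \left(\left(29 - -15\right) - 61\right) = 82 \left(\left(29 + 15\right) - 61\right) = 82 \left(44 - 61\right) = 82 \left(-17\right) = -1394$)
$- B = \left(-1\right) \left(-1394\right) = 1394$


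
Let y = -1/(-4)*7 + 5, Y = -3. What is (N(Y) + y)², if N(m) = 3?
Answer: 1521/16 ≈ 95.063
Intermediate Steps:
y = 27/4 (y = -1*(-¼)*7 + 5 = (¼)*7 + 5 = 7/4 + 5 = 27/4 ≈ 6.7500)
(N(Y) + y)² = (3 + 27/4)² = (39/4)² = 1521/16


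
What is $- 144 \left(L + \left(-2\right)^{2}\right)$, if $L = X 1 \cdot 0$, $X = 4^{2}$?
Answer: $-576$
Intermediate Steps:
$X = 16$
$L = 0$ ($L = 16 \cdot 1 \cdot 0 = 16 \cdot 0 = 0$)
$- 144 \left(L + \left(-2\right)^{2}\right) = - 144 \left(0 + \left(-2\right)^{2}\right) = - 144 \left(0 + 4\right) = \left(-144\right) 4 = -576$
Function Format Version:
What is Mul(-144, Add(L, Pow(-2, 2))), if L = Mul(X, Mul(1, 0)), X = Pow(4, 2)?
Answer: -576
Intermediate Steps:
X = 16
L = 0 (L = Mul(16, Mul(1, 0)) = Mul(16, 0) = 0)
Mul(-144, Add(L, Pow(-2, 2))) = Mul(-144, Add(0, Pow(-2, 2))) = Mul(-144, Add(0, 4)) = Mul(-144, 4) = -576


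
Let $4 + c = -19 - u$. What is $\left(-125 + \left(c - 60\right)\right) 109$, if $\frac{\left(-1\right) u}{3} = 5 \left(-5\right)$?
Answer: $-30847$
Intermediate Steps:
$u = 75$ ($u = - 3 \cdot 5 \left(-5\right) = \left(-3\right) \left(-25\right) = 75$)
$c = -98$ ($c = -4 - 94 = -98$)
$\left(-125 + \left(c - 60\right)\right) 109 = \left(-125 - 158\right) 109 = \left(-283\right) 109 = -30847$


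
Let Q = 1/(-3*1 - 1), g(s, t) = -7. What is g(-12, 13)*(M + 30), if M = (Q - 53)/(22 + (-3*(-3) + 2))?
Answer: -8743/44 ≈ -198.70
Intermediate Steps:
Q = -¼ (Q = 1/(-3 - 1) = 1/(-4) = -¼ ≈ -0.25000)
M = -71/44 (M = (-¼ - 53)/(22 + (-3*(-3) + 2)) = -213/(4*(22 + (9 + 2))) = -213/(4*(22 + 11)) = -213/4/33 = -213/4*1/33 = -71/44 ≈ -1.6136)
g(-12, 13)*(M + 30) = -7*(-71/44 + 30) = -7*1249/44 = -8743/44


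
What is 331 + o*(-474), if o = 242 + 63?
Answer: -144239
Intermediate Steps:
o = 305
331 + o*(-474) = 331 + 305*(-474) = 331 - 144570 = -144239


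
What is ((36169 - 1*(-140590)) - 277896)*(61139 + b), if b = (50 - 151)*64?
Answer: -5529665475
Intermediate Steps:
b = -6464 (b = -101*64 = -6464)
((36169 - 1*(-140590)) - 277896)*(61139 + b) = ((36169 - 1*(-140590)) - 277896)*(61139 - 6464) = ((36169 + 140590) - 277896)*54675 = (176759 - 277896)*54675 = -101137*54675 = -5529665475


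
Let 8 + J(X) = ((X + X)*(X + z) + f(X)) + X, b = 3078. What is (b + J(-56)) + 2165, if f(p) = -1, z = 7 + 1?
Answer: 10554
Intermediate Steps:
z = 8
J(X) = -9 + X + 2*X*(8 + X) (J(X) = -8 + (((X + X)*(X + 8) - 1) + X) = -8 + (((2*X)*(8 + X) - 1) + X) = -8 + ((2*X*(8 + X) - 1) + X) = -8 + ((-1 + 2*X*(8 + X)) + X) = -8 + (-1 + X + 2*X*(8 + X)) = -9 + X + 2*X*(8 + X))
(b + J(-56)) + 2165 = (3078 + (-9 + 2*(-56)**2 + 17*(-56))) + 2165 = (3078 + (-9 + 2*3136 - 952)) + 2165 = (3078 + (-9 + 6272 - 952)) + 2165 = (3078 + 5311) + 2165 = 8389 + 2165 = 10554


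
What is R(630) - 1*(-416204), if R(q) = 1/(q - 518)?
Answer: 46614849/112 ≈ 4.1620e+5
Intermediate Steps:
R(q) = 1/(-518 + q)
R(630) - 1*(-416204) = 1/(-518 + 630) - 1*(-416204) = 1/112 + 416204 = 46614849/112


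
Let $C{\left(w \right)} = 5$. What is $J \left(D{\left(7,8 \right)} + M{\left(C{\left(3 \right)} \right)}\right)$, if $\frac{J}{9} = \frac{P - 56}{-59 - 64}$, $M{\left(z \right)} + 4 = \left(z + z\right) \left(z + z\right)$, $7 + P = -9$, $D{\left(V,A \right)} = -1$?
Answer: $\frac{20520}{41} \approx 500.49$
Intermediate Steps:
$P = -16$ ($P = -7 - 9 = -16$)
$M{\left(z \right)} = -4 + 4 z^{2}$ ($M{\left(z \right)} = -4 + \left(z + z\right) \left(z + z\right) = -4 + 2 z 2 z = -4 + 4 z^{2}$)
$J = \frac{216}{41}$ ($J = 9 \frac{-16 - 56}{-59 - 64} = 9 \left(- \frac{72}{-123}\right) = 9 \left(\left(-72\right) \left(- \frac{1}{123}\right)\right) = 9 \cdot \frac{24}{41} = \frac{216}{41} \approx 5.2683$)
$J \left(D{\left(7,8 \right)} + M{\left(C{\left(3 \right)} \right)}\right) = \frac{216 \left(-1 - \left(4 - 4 \cdot 5^{2}\right)\right)}{41} = \frac{216 \left(-1 + \left(-4 + 4 \cdot 25\right)\right)}{41} = \frac{216 \left(-1 + \left(-4 + 100\right)\right)}{41} = \frac{216 \left(-1 + 96\right)}{41} = \frac{216}{41} \cdot 95 = \frac{20520}{41}$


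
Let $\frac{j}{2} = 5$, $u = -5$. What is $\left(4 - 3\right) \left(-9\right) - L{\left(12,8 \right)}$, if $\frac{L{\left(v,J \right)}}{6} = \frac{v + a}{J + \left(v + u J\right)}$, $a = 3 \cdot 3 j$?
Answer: $\frac{108}{5} \approx 21.6$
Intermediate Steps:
$j = 10$ ($j = 2 \cdot 5 = 10$)
$a = 90$ ($a = 3 \cdot 3 \cdot 10 = 9 \cdot 10 = 90$)
$L{\left(v,J \right)} = \frac{6 \left(90 + v\right)}{v - 4 J}$ ($L{\left(v,J \right)} = 6 \frac{v + 90}{J - \left(- v + 5 J\right)} = 6 \frac{90 + v}{v - 4 J} = \frac{6 \left(90 + v\right)}{v - 4 J}$)
$\left(4 - 3\right) \left(-9\right) - L{\left(12,8 \right)} = \left(4 - 3\right) \left(-9\right) - \frac{6 \left(90 + 12\right)}{12 - 32} = 1 \left(-9\right) - 6 \frac{1}{12 - 32} \cdot 102 = -9 - 6 \frac{1}{-20} \cdot 102 = -9 - 6 \left(- \frac{1}{20}\right) 102 = -9 - - \frac{153}{5} = -9 + \frac{153}{5} = \frac{108}{5}$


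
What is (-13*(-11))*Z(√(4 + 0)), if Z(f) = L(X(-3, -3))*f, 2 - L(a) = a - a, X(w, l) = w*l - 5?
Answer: 572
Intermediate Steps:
X(w, l) = -5 + l*w (X(w, l) = l*w - 5 = -5 + l*w)
L(a) = 2 (L(a) = 2 - (a - a) = 2 - 1*0 = 2 + 0 = 2)
Z(f) = 2*f
(-13*(-11))*Z(√(4 + 0)) = (-13*(-11))*(2*√(4 + 0)) = 143*(2*√4) = 143*(2*2) = 143*4 = 572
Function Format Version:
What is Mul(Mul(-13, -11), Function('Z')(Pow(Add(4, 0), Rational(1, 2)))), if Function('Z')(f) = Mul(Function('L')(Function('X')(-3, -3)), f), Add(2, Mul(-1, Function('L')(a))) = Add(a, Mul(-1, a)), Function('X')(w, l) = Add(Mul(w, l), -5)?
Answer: 572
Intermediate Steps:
Function('X')(w, l) = Add(-5, Mul(l, w)) (Function('X')(w, l) = Add(Mul(l, w), -5) = Add(-5, Mul(l, w)))
Function('L')(a) = 2 (Function('L')(a) = Add(2, Mul(-1, Add(a, Mul(-1, a)))) = Add(2, Mul(-1, 0)) = Add(2, 0) = 2)
Function('Z')(f) = Mul(2, f)
Mul(Mul(-13, -11), Function('Z')(Pow(Add(4, 0), Rational(1, 2)))) = Mul(Mul(-13, -11), Mul(2, Pow(Add(4, 0), Rational(1, 2)))) = Mul(143, Mul(2, Pow(4, Rational(1, 2)))) = Mul(143, Mul(2, 2)) = Mul(143, 4) = 572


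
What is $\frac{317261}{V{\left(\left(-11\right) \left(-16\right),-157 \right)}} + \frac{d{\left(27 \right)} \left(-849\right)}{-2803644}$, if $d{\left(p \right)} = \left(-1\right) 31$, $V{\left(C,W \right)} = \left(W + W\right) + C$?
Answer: $- \frac{49416140617}{21494604} \approx -2299.0$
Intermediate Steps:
$V{\left(C,W \right)} = C + 2 W$ ($V{\left(C,W \right)} = 2 W + C = C + 2 W$)
$d{\left(p \right)} = -31$
$\frac{317261}{V{\left(\left(-11\right) \left(-16\right),-157 \right)}} + \frac{d{\left(27 \right)} \left(-849\right)}{-2803644} = \frac{317261}{\left(-11\right) \left(-16\right) + 2 \left(-157\right)} + \frac{\left(-31\right) \left(-849\right)}{-2803644} = \frac{317261}{176 - 314} + 26319 \left(- \frac{1}{2803644}\right) = \frac{317261}{-138} - \frac{8773}{934548} = 317261 \left(- \frac{1}{138}\right) - \frac{8773}{934548} = - \frac{317261}{138} - \frac{8773}{934548} = - \frac{49416140617}{21494604}$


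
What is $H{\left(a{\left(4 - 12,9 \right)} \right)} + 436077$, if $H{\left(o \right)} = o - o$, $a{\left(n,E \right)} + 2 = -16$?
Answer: $436077$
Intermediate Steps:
$a{\left(n,E \right)} = -18$ ($a{\left(n,E \right)} = -2 - 16 = -18$)
$H{\left(o \right)} = 0$
$H{\left(a{\left(4 - 12,9 \right)} \right)} + 436077 = 0 + 436077 = 436077$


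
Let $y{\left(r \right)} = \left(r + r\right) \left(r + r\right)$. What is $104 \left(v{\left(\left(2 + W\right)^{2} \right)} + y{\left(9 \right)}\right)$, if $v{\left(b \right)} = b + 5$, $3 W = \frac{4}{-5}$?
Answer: $\frac{7768904}{225} \approx 34528.0$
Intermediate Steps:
$W = - \frac{4}{15}$ ($W = \frac{4 \frac{1}{-5}}{3} = \frac{4 \left(- \frac{1}{5}\right)}{3} = \frac{1}{3} \left(- \frac{4}{5}\right) = - \frac{4}{15} \approx -0.26667$)
$y{\left(r \right)} = 4 r^{2}$ ($y{\left(r \right)} = 2 r 2 r = 4 r^{2}$)
$v{\left(b \right)} = 5 + b$
$104 \left(v{\left(\left(2 + W\right)^{2} \right)} + y{\left(9 \right)}\right) = 104 \left(\left(5 + \left(2 - \frac{4}{15}\right)^{2}\right) + 4 \cdot 9^{2}\right) = 104 \left(\left(5 + \left(\frac{26}{15}\right)^{2}\right) + 4 \cdot 81\right) = 104 \left(\left(5 + \frac{676}{225}\right) + 324\right) = 104 \left(\frac{1801}{225} + 324\right) = 104 \cdot \frac{74701}{225} = \frac{7768904}{225}$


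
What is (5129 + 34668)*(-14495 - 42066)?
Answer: -2250958117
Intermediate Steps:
(5129 + 34668)*(-14495 - 42066) = 39797*(-56561) = -2250958117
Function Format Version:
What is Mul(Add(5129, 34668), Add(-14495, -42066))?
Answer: -2250958117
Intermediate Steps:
Mul(Add(5129, 34668), Add(-14495, -42066)) = Mul(39797, -56561) = -2250958117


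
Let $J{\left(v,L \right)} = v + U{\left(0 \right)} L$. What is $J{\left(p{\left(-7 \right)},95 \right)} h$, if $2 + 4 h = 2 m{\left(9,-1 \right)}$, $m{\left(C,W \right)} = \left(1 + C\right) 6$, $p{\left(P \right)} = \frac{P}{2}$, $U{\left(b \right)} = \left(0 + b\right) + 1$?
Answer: $\frac{10797}{4} \approx 2699.3$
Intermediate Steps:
$U{\left(b \right)} = 1 + b$ ($U{\left(b \right)} = b + 1 = 1 + b$)
$p{\left(P \right)} = \frac{P}{2}$ ($p{\left(P \right)} = P \frac{1}{2} = \frac{P}{2}$)
$m{\left(C,W \right)} = 6 + 6 C$
$J{\left(v,L \right)} = L + v$ ($J{\left(v,L \right)} = v + \left(1 + 0\right) L = v + 1 L = v + L = L + v$)
$h = \frac{59}{2}$ ($h = - \frac{1}{2} + \frac{2 \left(6 + 6 \cdot 9\right)}{4} = - \frac{1}{2} + \frac{2 \left(6 + 54\right)}{4} = - \frac{1}{2} + \frac{2 \cdot 60}{4} = - \frac{1}{2} + \frac{1}{4} \cdot 120 = - \frac{1}{2} + 30 = \frac{59}{2} \approx 29.5$)
$J{\left(p{\left(-7 \right)},95 \right)} h = \left(95 + \frac{1}{2} \left(-7\right)\right) \frac{59}{2} = \left(95 - \frac{7}{2}\right) \frac{59}{2} = \frac{183}{2} \cdot \frac{59}{2} = \frac{10797}{4}$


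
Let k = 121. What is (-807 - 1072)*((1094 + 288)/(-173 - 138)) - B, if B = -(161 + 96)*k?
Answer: 12267945/311 ≈ 39447.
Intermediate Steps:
B = -31097 (B = -(161 + 96)*121 = -257*121 = -1*31097 = -31097)
(-807 - 1072)*((1094 + 288)/(-173 - 138)) - B = (-807 - 1072)*((1094 + 288)/(-173 - 138)) - 1*(-31097) = -2596778/(-311) + 31097 = -2596778*(-1)/311 + 31097 = -1879*(-1382/311) + 31097 = 2596778/311 + 31097 = 12267945/311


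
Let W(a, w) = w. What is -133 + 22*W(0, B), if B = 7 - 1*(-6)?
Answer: 153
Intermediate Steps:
B = 13 (B = 7 + 6 = 13)
-133 + 22*W(0, B) = -133 + 22*13 = -133 + 286 = 153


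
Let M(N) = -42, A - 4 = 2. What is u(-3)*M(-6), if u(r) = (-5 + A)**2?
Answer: -42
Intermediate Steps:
A = 6 (A = 4 + 2 = 6)
u(r) = 1 (u(r) = (-5 + 6)**2 = 1**2 = 1)
u(-3)*M(-6) = 1*(-42) = -42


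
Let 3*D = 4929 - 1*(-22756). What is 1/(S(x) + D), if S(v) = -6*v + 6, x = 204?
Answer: 3/24031 ≈ 0.00012484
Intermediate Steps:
S(v) = 6 - 6*v
D = 27685/3 (D = (4929 - 1*(-22756))/3 = (4929 + 22756)/3 = (⅓)*27685 = 27685/3 ≈ 9228.3)
1/(S(x) + D) = 1/((6 - 6*204) + 27685/3) = 1/((6 - 1224) + 27685/3) = 1/(-1218 + 27685/3) = 1/(24031/3) = 3/24031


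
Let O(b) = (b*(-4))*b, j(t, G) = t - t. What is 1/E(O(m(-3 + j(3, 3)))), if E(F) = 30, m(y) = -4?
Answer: 1/30 ≈ 0.033333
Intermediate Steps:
j(t, G) = 0
O(b) = -4*b**2 (O(b) = (-4*b)*b = -4*b**2)
1/E(O(m(-3 + j(3, 3)))) = 1/30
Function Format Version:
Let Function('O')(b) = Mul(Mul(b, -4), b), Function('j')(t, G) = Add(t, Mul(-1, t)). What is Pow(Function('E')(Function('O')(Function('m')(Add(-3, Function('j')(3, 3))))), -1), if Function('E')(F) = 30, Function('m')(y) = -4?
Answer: Rational(1, 30) ≈ 0.033333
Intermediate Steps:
Function('j')(t, G) = 0
Function('O')(b) = Mul(-4, Pow(b, 2)) (Function('O')(b) = Mul(Mul(-4, b), b) = Mul(-4, Pow(b, 2)))
Pow(Function('E')(Function('O')(Function('m')(Add(-3, Function('j')(3, 3))))), -1) = Pow(30, -1) = Rational(1, 30)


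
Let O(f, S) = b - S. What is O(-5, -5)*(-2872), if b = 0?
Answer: -14360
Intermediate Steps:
O(f, S) = -S (O(f, S) = 0 - S = -S)
O(-5, -5)*(-2872) = -1*(-5)*(-2872) = 5*(-2872) = -14360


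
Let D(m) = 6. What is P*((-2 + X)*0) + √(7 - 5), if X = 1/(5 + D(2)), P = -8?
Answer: √2 ≈ 1.4142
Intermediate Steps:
X = 1/11 (X = 1/(5 + 6) = 1/11 ≈ 0.090909)
P*((-2 + X)*0) + √(7 - 5) = -8*(-2 + 1/11)*0 + √(7 - 5) = -(-168)*0/11 + √2 = -8*0 + √2 = 0 + √2 = √2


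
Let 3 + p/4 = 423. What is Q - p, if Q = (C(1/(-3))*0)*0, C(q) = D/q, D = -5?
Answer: -1680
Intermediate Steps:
p = 1680 (p = -12 + 4*423 = -12 + 1692 = 1680)
C(q) = -5/q
Q = 0 (Q = (-5/(1/(-3))*0)*0 = (-5/(-⅓)*0)*0 = (-5*(-3)*0)*0 = (15*0)*0 = 0*0 = 0)
Q - p = 0 - 1*1680 = 0 - 1680 = -1680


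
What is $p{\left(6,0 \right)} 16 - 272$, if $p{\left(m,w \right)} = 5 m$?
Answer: $208$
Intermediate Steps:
$p{\left(6,0 \right)} 16 - 272 = 5 \cdot 6 \cdot 16 - 272 = 30 \cdot 16 - 272 = 480 - 272 = 208$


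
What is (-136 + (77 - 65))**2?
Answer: 15376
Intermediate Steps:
(-136 + (77 - 65))**2 = (-136 + 12)**2 = (-124)**2 = 15376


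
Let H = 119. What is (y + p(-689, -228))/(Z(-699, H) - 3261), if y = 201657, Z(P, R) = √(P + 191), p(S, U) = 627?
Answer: -659648124/10634629 - 404568*I*√127/10634629 ≈ -62.028 - 0.42872*I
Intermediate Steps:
Z(P, R) = √(191 + P)
(y + p(-689, -228))/(Z(-699, H) - 3261) = (201657 + 627)/(√(191 - 699) - 3261) = 202284/(√(-508) - 3261) = 202284/(2*I*√127 - 3261) = 202284/(-3261 + 2*I*√127)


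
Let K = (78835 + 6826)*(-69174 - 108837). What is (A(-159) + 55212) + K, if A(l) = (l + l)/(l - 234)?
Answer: -1997559402623/131 ≈ -1.5249e+10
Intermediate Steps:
K = -15248600271 (K = 85661*(-178011) = -15248600271)
A(l) = 2*l/(-234 + l) (A(l) = (2*l)/(-234 + l) = 2*l/(-234 + l))
(A(-159) + 55212) + K = (2*(-159)/(-234 - 159) + 55212) - 15248600271 = (2*(-159)/(-393) + 55212) - 15248600271 = (2*(-159)*(-1/393) + 55212) - 15248600271 = (106/131 + 55212) - 15248600271 = 7232878/131 - 15248600271 = -1997559402623/131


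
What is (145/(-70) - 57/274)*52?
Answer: -113672/959 ≈ -118.53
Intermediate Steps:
(145/(-70) - 57/274)*52 = (145*(-1/70) - 57*1/274)*52 = (-29/14 - 57/274)*52 = -2186/959*52 = -113672/959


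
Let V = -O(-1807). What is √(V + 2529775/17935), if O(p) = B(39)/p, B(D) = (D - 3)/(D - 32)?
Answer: √290378472777548701/45371963 ≈ 11.877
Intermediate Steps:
B(D) = (-3 + D)/(-32 + D)
O(p) = 36/(7*p) (O(p) = ((-3 + 39)/(-32 + 39))/p = (36/7)/p = ((⅐)*36)/p = 36/(7*p))
V = 36/12649 (V = -36/(7*(-1807)) = -36*(-1)/(7*1807) = -1*(-36/12649) = 36/12649 ≈ 0.0028461)
√(V + 2529775/17935) = √(36/12649 + 2529775/17935) = √(36/12649 + 2529775*(1/17935)) = √(36/12649 + 505955/3587) = √(6399953927/45371963) = √290378472777548701/45371963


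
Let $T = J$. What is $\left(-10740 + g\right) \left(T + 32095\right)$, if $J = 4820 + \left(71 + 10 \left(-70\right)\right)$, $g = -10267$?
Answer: $-762260002$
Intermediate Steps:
$J = 4191$ ($J = 4820 + \left(71 - 700\right) = 4820 - 629 = 4191$)
$T = 4191$
$\left(-10740 + g\right) \left(T + 32095\right) = \left(-10740 - 10267\right) \left(4191 + 32095\right) = \left(-21007\right) 36286 = -762260002$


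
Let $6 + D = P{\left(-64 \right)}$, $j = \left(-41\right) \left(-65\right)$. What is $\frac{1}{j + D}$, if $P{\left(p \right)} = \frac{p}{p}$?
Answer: $\frac{1}{2660} \approx 0.00037594$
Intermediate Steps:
$j = 2665$
$P{\left(p \right)} = 1$
$D = -5$ ($D = -6 + 1 = -5$)
$\frac{1}{j + D} = \frac{1}{2665 - 5} = \frac{1}{2660}$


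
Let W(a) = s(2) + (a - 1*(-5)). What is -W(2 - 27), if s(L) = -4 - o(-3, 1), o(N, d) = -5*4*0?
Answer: 24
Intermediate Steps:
o(N, d) = 0 (o(N, d) = -20*0 = 0)
s(L) = -4 (s(L) = -4 - 1*0 = -4 + 0 = -4)
W(a) = 1 + a (W(a) = -4 + (a - 1*(-5)) = -4 + (a + 5) = -4 + (5 + a) = 1 + a)
-W(2 - 27) = -(1 + (2 - 27)) = -(1 - 25) = -1*(-24) = 24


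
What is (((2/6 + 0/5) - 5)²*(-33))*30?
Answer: -21560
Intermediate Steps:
(((2/6 + 0/5) - 5)²*(-33))*30 = (((2*(⅙) + 0*(⅕)) - 5)²*(-33))*30 = (((⅓ + 0) - 5)²*(-33))*30 = ((⅓ - 5)²*(-33))*30 = ((-14/3)²*(-33))*30 = ((196/9)*(-33))*30 = -2156/3*30 = -21560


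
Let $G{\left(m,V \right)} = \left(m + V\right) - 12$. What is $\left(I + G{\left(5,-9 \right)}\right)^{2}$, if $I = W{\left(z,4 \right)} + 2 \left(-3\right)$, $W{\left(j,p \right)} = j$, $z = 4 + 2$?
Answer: $256$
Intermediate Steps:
$G{\left(m,V \right)} = -12 + V + m$ ($G{\left(m,V \right)} = \left(V + m\right) - 12 = -12 + V + m$)
$z = 6$
$I = 0$ ($I = 6 + 2 \left(-3\right) = 6 - 6 = 0$)
$\left(I + G{\left(5,-9 \right)}\right)^{2} = \left(0 - 16\right)^{2} = \left(-16\right)^{2} = 256$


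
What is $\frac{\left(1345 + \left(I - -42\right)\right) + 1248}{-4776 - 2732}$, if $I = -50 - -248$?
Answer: $- \frac{2833}{7508} \approx -0.37733$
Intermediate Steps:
$I = 198$ ($I = -50 + 248 = 198$)
$\frac{\left(1345 + \left(I - -42\right)\right) + 1248}{-4776 - 2732} = \frac{\left(1345 + \left(198 - -42\right)\right) + 1248}{-4776 - 2732} = \frac{\left(1345 + \left(198 + 42\right)\right) + 1248}{-7508} = \left(\left(1345 + 240\right) + 1248\right) \left(- \frac{1}{7508}\right) = \left(1585 + 1248\right) \left(- \frac{1}{7508}\right) = 2833 \left(- \frac{1}{7508}\right) = - \frac{2833}{7508}$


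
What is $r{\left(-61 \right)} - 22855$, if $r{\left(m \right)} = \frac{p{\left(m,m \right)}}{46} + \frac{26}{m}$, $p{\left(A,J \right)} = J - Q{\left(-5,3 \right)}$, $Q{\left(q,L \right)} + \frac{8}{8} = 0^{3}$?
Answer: $- \frac{32067993}{1403} \approx -22857.0$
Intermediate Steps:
$Q{\left(q,L \right)} = -1$ ($Q{\left(q,L \right)} = -1 + 0^{3} = -1 + 0 = -1$)
$p{\left(A,J \right)} = 1 + J$ ($p{\left(A,J \right)} = J - -1 = J + 1 = 1 + J$)
$r{\left(m \right)} = \frac{1}{46} + \frac{26}{m} + \frac{m}{46}$ ($r{\left(m \right)} = \frac{1 + m}{46} + \frac{26}{m} = \left(1 + m\right) \frac{1}{46} + \frac{26}{m} = \left(\frac{1}{46} + \frac{m}{46}\right) + \frac{26}{m} = \frac{1}{46} + \frac{26}{m} + \frac{m}{46}$)
$r{\left(-61 \right)} - 22855 = \frac{1196 - 61 \left(1 - 61\right)}{46 \left(-61\right)} - 22855 = \frac{1}{46} \left(- \frac{1}{61}\right) \left(1196 - -3660\right) - 22855 = \frac{1}{46} \left(- \frac{1}{61}\right) \left(1196 + 3660\right) - 22855 = \frac{1}{46} \left(- \frac{1}{61}\right) 4856 - 22855 = - \frac{2428}{1403} - 22855 = - \frac{32067993}{1403}$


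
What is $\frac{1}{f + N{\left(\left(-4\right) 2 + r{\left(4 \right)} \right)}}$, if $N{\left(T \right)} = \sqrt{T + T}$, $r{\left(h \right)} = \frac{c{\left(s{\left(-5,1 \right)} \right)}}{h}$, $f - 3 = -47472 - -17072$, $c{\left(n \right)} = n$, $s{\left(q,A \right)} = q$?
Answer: $- \frac{60794}{1847955255} - \frac{i \sqrt{74}}{1847955255} \approx -3.2898 \cdot 10^{-5} - 4.655 \cdot 10^{-9} i$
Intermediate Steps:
$f = -30397$ ($f = 3 - 30400 = -30397$)
$r{\left(h \right)} = - \frac{5}{h}$
$N{\left(T \right)} = \sqrt{2} \sqrt{T}$ ($N{\left(T \right)} = \sqrt{2 T} = \sqrt{2} \sqrt{T}$)
$\frac{1}{f + N{\left(\left(-4\right) 2 + r{\left(4 \right)} \right)}} = \frac{1}{-30397 + \sqrt{2} \sqrt{\left(-4\right) 2 - \frac{5}{4}}} = \frac{1}{-30397 + \sqrt{2} \sqrt{-8 - \frac{5}{4}}} = \frac{1}{-30397 + \sqrt{2} \sqrt{- \frac{37}{4}}} = \frac{1}{-30397 + \sqrt{2} \frac{i \sqrt{37}}{2}} = \frac{1}{-30397 + \frac{i \sqrt{74}}{2}}$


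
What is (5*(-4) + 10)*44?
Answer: -440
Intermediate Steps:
(5*(-4) + 10)*44 = (-20 + 10)*44 = -10*44 = -440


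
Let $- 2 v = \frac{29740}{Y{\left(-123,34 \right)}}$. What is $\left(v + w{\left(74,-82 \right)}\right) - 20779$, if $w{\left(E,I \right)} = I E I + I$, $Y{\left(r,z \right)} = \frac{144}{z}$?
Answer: $\frac{17035345}{36} \approx 4.732 \cdot 10^{5}$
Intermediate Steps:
$w{\left(E,I \right)} = I + E I^{2}$ ($w{\left(E,I \right)} = E I I + I = E I^{2} + I = I + E I^{2}$)
$v = - \frac{126395}{36}$ ($v = - \frac{29740 \frac{1}{144 \cdot \frac{1}{34}}}{2} = - \frac{29740 \frac{1}{\frac{72}{17}}}{2} = - \frac{29740 \cdot \frac{17}{72}}{2} = \left(- \frac{1}{2}\right) \frac{126395}{18} = - \frac{126395}{36} \approx -3511.0$)
$\left(v + w{\left(74,-82 \right)}\right) - 20779 = \left(- \frac{126395}{36} - 82 \left(1 + 74 \left(-82\right)\right)\right) - 20779 = \left(- \frac{126395}{36} - 82 \left(1 - 6068\right)\right) - 20779 = \left(- \frac{126395}{36} - -497494\right) - 20779 = \left(- \frac{126395}{36} + 497494\right) - 20779 = \frac{17783389}{36} - 20779 = \frac{17035345}{36}$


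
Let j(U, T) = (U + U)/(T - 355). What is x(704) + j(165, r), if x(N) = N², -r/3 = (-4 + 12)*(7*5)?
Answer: 118452158/239 ≈ 4.9562e+5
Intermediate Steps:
r = -840 (r = -3*(-4 + 12)*7*5 = -24*35 = -3*280 = -840)
j(U, T) = 2*U/(-355 + T) (j(U, T) = (2*U)/(-355 + T) = 2*U/(-355 + T))
x(704) + j(165, r) = 704² + 2*165/(-355 - 840) = 495616 + 2*165/(-1195) = 495616 + 2*165*(-1/1195) = 495616 - 66/239 = 118452158/239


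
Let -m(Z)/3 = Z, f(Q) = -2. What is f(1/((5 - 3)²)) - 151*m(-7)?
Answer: -3173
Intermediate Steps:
m(Z) = -3*Z
f(1/((5 - 3)²)) - 151*m(-7) = -2 - (-453)*(-7) = -2 - 151*21 = -2 - 3171 = -3173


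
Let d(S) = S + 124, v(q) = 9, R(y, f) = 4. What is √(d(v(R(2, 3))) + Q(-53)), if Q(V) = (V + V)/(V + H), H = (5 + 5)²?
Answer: √288815/47 ≈ 11.434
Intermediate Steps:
H = 100 (H = 10² = 100)
d(S) = 124 + S
Q(V) = 2*V/(100 + V) (Q(V) = (V + V)/(V + 100) = (2*V)/(100 + V) = 2*V/(100 + V))
√(d(v(R(2, 3))) + Q(-53)) = √((124 + 9) + 2*(-53)/(100 - 53)) = √(133 + 2*(-53)/47) = √(133 + 2*(-53)*(1/47)) = √(133 - 106/47) = √(6145/47) = √288815/47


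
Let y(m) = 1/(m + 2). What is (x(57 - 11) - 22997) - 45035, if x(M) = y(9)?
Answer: -748351/11 ≈ -68032.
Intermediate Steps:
y(m) = 1/(2 + m)
x(M) = 1/11 (x(M) = 1/(2 + 9) = 1/11)
(x(57 - 11) - 22997) - 45035 = (1/11 - 22997) - 45035 = -252966/11 - 45035 = -748351/11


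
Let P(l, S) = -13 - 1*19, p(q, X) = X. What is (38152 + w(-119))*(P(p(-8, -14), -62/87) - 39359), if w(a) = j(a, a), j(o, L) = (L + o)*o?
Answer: -2618477334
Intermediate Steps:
P(l, S) = -32 (P(l, S) = -13 - 19 = -32)
j(o, L) = o*(L + o)
w(a) = 2*a**2 (w(a) = a*(a + a) = a*(2*a) = 2*a**2)
(38152 + w(-119))*(P(p(-8, -14), -62/87) - 39359) = (38152 + 2*(-119)**2)*(-32 - 39359) = (38152 + 2*14161)*(-39391) = (38152 + 28322)*(-39391) = 66474*(-39391) = -2618477334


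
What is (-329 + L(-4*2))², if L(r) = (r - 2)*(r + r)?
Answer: 28561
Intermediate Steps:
L(r) = 2*r*(-2 + r) (L(r) = (-2 + r)*(2*r) = 2*r*(-2 + r))
(-329 + L(-4*2))² = (-329 + 2*(-4*2)*(-2 - 4*2))² = (-329 + 2*(-8)*(-2 - 8))² = (-329 + 2*(-8)*(-10))² = (-329 + 160)² = (-169)² = 28561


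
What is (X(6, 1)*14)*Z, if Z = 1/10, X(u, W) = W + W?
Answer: 14/5 ≈ 2.8000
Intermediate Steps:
X(u, W) = 2*W
Z = 1/10 ≈ 0.10000
(X(6, 1)*14)*Z = ((2*1)*14)*(1/10) = (2*14)*(1/10) = 28*(1/10) = 14/5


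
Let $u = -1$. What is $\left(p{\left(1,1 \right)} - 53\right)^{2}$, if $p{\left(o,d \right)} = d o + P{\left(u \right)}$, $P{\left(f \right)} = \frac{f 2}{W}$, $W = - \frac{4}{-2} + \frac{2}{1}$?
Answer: $\frac{11025}{4} \approx 2756.3$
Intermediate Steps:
$W = 4$ ($W = \left(-4\right) \left(- \frac{1}{2}\right) + 2 \cdot 1 = 2 + 2 = 4$)
$P{\left(f \right)} = \frac{f}{2}$ ($P{\left(f \right)} = \frac{f 2}{4} = 2 f \frac{1}{4} = \frac{f}{2}$)
$p{\left(o,d \right)} = - \frac{1}{2} + d o$ ($p{\left(o,d \right)} = d o + \frac{1}{2} \left(-1\right) = d o - \frac{1}{2} = - \frac{1}{2} + d o$)
$\left(p{\left(1,1 \right)} - 53\right)^{2} = \left(\left(- \frac{1}{2} + 1 \cdot 1\right) - 53\right)^{2} = \left(\left(- \frac{1}{2} + 1\right) - 53\right)^{2} = \left(\frac{1}{2} - 53\right)^{2} = \left(- \frac{105}{2}\right)^{2} = \frac{11025}{4}$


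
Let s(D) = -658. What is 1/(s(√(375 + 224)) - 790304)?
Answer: -1/790962 ≈ -1.2643e-6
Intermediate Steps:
1/(s(√(375 + 224)) - 790304) = 1/(-658 - 790304) = 1/(-790962) = -1/790962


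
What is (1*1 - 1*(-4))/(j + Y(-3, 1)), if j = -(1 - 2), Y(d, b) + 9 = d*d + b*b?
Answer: 5/2 ≈ 2.5000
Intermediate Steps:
Y(d, b) = -9 + b² + d² (Y(d, b) = -9 + (d*d + b*b) = -9 + (d² + b²) = -9 + (b² + d²) = -9 + b² + d²)
j = 1 (j = -1*(-1) = 1)
(1*1 - 1*(-4))/(j + Y(-3, 1)) = (1*1 - 1*(-4))/(1 + (-9 + 1² + (-3)²)) = (1 + 4)/(1 + (-9 + 1 + 9)) = 5/(1 + 1) = 5/2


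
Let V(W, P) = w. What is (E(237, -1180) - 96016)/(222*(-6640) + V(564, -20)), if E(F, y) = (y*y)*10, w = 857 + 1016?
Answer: -13827984/1472207 ≈ -9.3927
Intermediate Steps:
w = 1873
E(F, y) = 10*y² (E(F, y) = y²*10 = 10*y²)
V(W, P) = 1873
(E(237, -1180) - 96016)/(222*(-6640) + V(564, -20)) = (10*(-1180)² - 96016)/(222*(-6640) + 1873) = (10*1392400 - 96016)/(-1474080 + 1873) = (13924000 - 96016)/(-1472207) = 13827984*(-1/1472207) = -13827984/1472207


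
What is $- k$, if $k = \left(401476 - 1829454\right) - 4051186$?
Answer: $5479164$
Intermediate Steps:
$k = -5479164$ ($k = \left(401476 - 1829454\right) - 4051186 = -1427978 - 4051186 = -5479164$)
$- k = \left(-1\right) \left(-5479164\right) = 5479164$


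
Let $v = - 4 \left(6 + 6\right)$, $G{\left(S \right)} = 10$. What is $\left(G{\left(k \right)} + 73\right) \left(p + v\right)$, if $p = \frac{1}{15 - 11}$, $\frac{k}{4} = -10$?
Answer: $- \frac{15853}{4} \approx -3963.3$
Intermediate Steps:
$k = -40$ ($k = 4 \left(-10\right) = -40$)
$v = -48$ ($v = \left(-4\right) 12 = -48$)
$p = \frac{1}{4} \approx 0.25$
$\left(G{\left(k \right)} + 73\right) \left(p + v\right) = \left(10 + 73\right) \left(\frac{1}{4} - 48\right) = 83 \left(- \frac{191}{4}\right) = - \frac{15853}{4}$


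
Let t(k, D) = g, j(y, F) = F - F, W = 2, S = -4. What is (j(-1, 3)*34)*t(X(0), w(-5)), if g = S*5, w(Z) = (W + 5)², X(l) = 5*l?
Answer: 0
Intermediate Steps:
j(y, F) = 0
w(Z) = 49 (w(Z) = (2 + 5)² = 7² = 49)
g = -20 (g = -4*5 = -20)
t(k, D) = -20
(j(-1, 3)*34)*t(X(0), w(-5)) = (0*34)*(-20) = 0*(-20) = 0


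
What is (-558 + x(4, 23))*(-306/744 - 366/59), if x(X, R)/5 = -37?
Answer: 35955999/7316 ≈ 4914.7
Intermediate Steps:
x(X, R) = -185 (x(X, R) = 5*(-37) = -185)
(-558 + x(4, 23))*(-306/744 - 366/59) = (-558 - 185)*(-306/744 - 366/59) = -743*(-306*1/744 - 366*1/59) = -743*(-51/124 - 366/59) = -743*(-48393/7316) = 35955999/7316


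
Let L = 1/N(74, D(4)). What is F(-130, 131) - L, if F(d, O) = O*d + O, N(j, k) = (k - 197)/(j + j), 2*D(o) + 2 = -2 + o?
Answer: -3328955/197 ≈ -16898.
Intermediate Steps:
D(o) = -2 + o/2 (D(o) = -1 + (-2 + o)/2 = -1 + (-1 + o/2) = -2 + o/2)
N(j, k) = (-197 + k)/(2*j) (N(j, k) = (-197 + k)/((2*j)) = (-197 + k)*(1/(2*j)) = (-197 + k)/(2*j))
F(d, O) = O + O*d
L = -148/197 (L = 1/((1/2)*(-197 + (-2 + (1/2)*4))/74) = 1/((1/2)*(1/74)*(-197 + (-2 + 2))) = 1/((1/2)*(1/74)*(-197 + 0)) = 1/((1/2)*(1/74)*(-197)) = 1/(-197/148) = -148/197 ≈ -0.75127)
F(-130, 131) - L = 131*(1 - 130) - 1*(-148/197) = 131*(-129) + 148/197 = -16899 + 148/197 = -3328955/197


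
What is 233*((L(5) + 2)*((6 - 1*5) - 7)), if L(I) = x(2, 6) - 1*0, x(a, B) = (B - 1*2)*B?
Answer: -36348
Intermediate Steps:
x(a, B) = B*(-2 + B) (x(a, B) = (B - 2)*B = (-2 + B)*B = B*(-2 + B))
L(I) = 24 (L(I) = 6*(-2 + 6) - 1*0 = 6*4 + 0 = 24 + 0 = 24)
233*((L(5) + 2)*((6 - 1*5) - 7)) = 233*((24 + 2)*((6 - 1*5) - 7)) = 233*(26*((6 - 5) - 7)) = 233*(26*(1 - 7)) = 233*(26*(-6)) = 233*(-156) = -36348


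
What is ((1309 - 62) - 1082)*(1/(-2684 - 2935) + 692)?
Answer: 213859085/1873 ≈ 1.1418e+5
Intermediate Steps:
((1309 - 62) - 1082)*(1/(-2684 - 2935) + 692) = (1247 - 1082)*(1/(-5619) + 692) = 165*(-1/5619 + 692) = 165*(3888347/5619) = 213859085/1873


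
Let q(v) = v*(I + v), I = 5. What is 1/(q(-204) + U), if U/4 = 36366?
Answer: 1/186060 ≈ 5.3746e-6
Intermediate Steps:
q(v) = v*(5 + v)
U = 145464 (U = 4*36366 = 145464)
1/(q(-204) + U) = 1/(-204*(5 - 204) + 145464) = 1/(-204*(-199) + 145464) = 1/(40596 + 145464) = 1/186060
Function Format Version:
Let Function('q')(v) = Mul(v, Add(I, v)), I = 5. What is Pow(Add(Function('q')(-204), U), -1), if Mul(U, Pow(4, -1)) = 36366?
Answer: Rational(1, 186060) ≈ 5.3746e-6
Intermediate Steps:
Function('q')(v) = Mul(v, Add(5, v))
U = 145464 (U = Mul(4, 36366) = 145464)
Pow(Add(Function('q')(-204), U), -1) = Pow(Add(Mul(-204, Add(5, -204)), 145464), -1) = Pow(Add(Mul(-204, -199), 145464), -1) = Pow(Add(40596, 145464), -1) = Pow(186060, -1) = Rational(1, 186060)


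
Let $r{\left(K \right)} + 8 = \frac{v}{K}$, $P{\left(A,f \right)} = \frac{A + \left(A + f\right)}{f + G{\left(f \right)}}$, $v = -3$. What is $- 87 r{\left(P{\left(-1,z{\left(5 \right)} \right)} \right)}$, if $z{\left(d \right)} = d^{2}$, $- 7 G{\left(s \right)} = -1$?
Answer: $\frac{157992}{161} \approx 981.32$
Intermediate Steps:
$G{\left(s \right)} = \frac{1}{7}$ ($G{\left(s \right)} = \left(- \frac{1}{7}\right) \left(-1\right) = \frac{1}{7}$)
$P{\left(A,f \right)} = \frac{f + 2 A}{\frac{1}{7} + f}$ ($P{\left(A,f \right)} = \frac{A + \left(A + f\right)}{f + \frac{1}{7}} = \frac{f + 2 A}{\frac{1}{7} + f}$)
$r{\left(K \right)} = -8 - \frac{3}{K}$
$- 87 r{\left(P{\left(-1,z{\left(5 \right)} \right)} \right)} = - 87 \left(-8 - \frac{3}{7 \frac{1}{1 + 7 \cdot 5^{2}} \left(5^{2} + 2 \left(-1\right)\right)}\right) = - 87 \left(-8 - \frac{3}{7 \frac{1}{1 + 7 \cdot 25} \left(25 - 2\right)}\right) = - 87 \left(-8 - \frac{3}{7 \frac{1}{1 + 175} \cdot 23}\right) = - 87 \left(-8 - \frac{3}{7 \cdot \frac{1}{176} \cdot 23}\right) = - 87 \left(-8 - \frac{3}{\frac{161}{176}}\right) = - 87 \left(-8 - \frac{528}{161}\right) = \left(-87\right) \left(- \frac{1816}{161}\right) = \frac{157992}{161}$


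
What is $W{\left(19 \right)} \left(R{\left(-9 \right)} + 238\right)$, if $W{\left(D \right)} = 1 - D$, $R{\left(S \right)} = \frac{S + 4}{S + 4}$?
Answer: $-4302$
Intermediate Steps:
$R{\left(S \right)} = 1$ ($R{\left(S \right)} = \frac{4 + S}{4 + S} = 1$)
$W{\left(19 \right)} \left(R{\left(-9 \right)} + 238\right) = \left(1 - 19\right) \left(1 + 238\right) = \left(1 - 19\right) 239 = \left(-18\right) 239 = -4302$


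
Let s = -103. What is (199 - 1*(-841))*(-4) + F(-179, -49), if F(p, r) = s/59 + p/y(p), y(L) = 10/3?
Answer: -2487113/590 ≈ -4215.4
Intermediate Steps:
y(L) = 10/3 (y(L) = 10*(⅓) = 10/3)
F(p, r) = -103/59 + 3*p/10 (F(p, r) = -103/59 + p/(10/3) = -103*1/59 + p*(3/10) = -103/59 + 3*p/10)
(199 - 1*(-841))*(-4) + F(-179, -49) = (199 - 1*(-841))*(-4) + (-103/59 + (3/10)*(-179)) = (199 + 841)*(-4) + (-103/59 - 537/10) = 1040*(-4) - 32713/590 = -4160 - 32713/590 = -2487113/590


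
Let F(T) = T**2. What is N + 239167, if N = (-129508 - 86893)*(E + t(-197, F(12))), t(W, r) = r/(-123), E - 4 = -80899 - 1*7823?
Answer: 787165413733/41 ≈ 1.9199e+10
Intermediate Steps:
E = -88718 (E = 4 + (-80899 - 1*7823) = 4 + (-80899 - 7823) = 4 - 88722 = -88718)
t(W, r) = -r/123 (t(W, r) = r*(-1/123) = -r/123)
N = 787155607886/41 (N = (-129508 - 86893)*(-88718 - 1/123*12**2) = -216401*(-88718 - 1/123*144) = -216401*(-88718 - 48/41) = -216401*(-3637486/41) = 787155607886/41 ≈ 1.9199e+10)
N + 239167 = 787155607886/41 + 239167 = 787165413733/41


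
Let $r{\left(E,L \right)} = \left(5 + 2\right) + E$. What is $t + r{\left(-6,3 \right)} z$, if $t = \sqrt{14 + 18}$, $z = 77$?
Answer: $77 + 4 \sqrt{2} \approx 82.657$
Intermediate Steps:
$r{\left(E,L \right)} = 7 + E$
$t = 4 \sqrt{2}$ ($t = \sqrt{32} = 4 \sqrt{2} \approx 5.6569$)
$t + r{\left(-6,3 \right)} z = 4 \sqrt{2} + \left(7 - 6\right) 77 = 4 \sqrt{2} + 1 \cdot 77 = 4 \sqrt{2} + 77 = 77 + 4 \sqrt{2}$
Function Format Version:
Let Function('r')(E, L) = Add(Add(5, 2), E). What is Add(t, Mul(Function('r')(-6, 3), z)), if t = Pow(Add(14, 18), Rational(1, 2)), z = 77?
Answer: Add(77, Mul(4, Pow(2, Rational(1, 2)))) ≈ 82.657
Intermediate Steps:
Function('r')(E, L) = Add(7, E)
t = Mul(4, Pow(2, Rational(1, 2))) (t = Pow(32, Rational(1, 2)) = Mul(4, Pow(2, Rational(1, 2))) ≈ 5.6569)
Add(t, Mul(Function('r')(-6, 3), z)) = Add(Mul(4, Pow(2, Rational(1, 2))), Mul(Add(7, -6), 77)) = Add(Mul(4, Pow(2, Rational(1, 2))), Mul(1, 77)) = Add(Mul(4, Pow(2, Rational(1, 2))), 77) = Add(77, Mul(4, Pow(2, Rational(1, 2))))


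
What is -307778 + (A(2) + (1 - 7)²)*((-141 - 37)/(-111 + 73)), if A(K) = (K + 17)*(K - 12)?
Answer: -5861488/19 ≈ -3.0850e+5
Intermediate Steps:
A(K) = (-12 + K)*(17 + K) (A(K) = (17 + K)*(-12 + K) = (-12 + K)*(17 + K))
-307778 + (A(2) + (1 - 7)²)*((-141 - 37)/(-111 + 73)) = -307778 + ((-204 + 2² + 5*2) + (1 - 7)²)*((-141 - 37)/(-111 + 73)) = -307778 + ((-204 + 4 + 10) + (-6)²)*(-178/(-38)) = -307778 + (-190 + 36)*(-178*(-1/38)) = -307778 - 154*89/19 = -307778 - 13706/19 = -5861488/19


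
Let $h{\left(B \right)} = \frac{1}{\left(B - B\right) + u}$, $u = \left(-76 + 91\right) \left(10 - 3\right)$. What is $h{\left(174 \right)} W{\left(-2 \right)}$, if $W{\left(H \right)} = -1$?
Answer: $- \frac{1}{105} \approx -0.0095238$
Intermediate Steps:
$u = 105$ ($u = 15 \cdot 7 = 105$)
$h{\left(B \right)} = \frac{1}{105}$ ($h{\left(B \right)} = \frac{1}{\left(B - B\right) + 105} = \frac{1}{0 + 105} = \frac{1}{105}$)
$h{\left(174 \right)} W{\left(-2 \right)} = \frac{1}{105} \left(-1\right) = - \frac{1}{105}$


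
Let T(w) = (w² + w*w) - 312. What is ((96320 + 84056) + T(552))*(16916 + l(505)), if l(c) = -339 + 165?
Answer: 13217340224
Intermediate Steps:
l(c) = -174
T(w) = -312 + 2*w² (T(w) = (w² + w²) - 312 = 2*w² - 312 = -312 + 2*w²)
((96320 + 84056) + T(552))*(16916 + l(505)) = ((96320 + 84056) + (-312 + 2*552²))*(16916 - 174) = (180376 + (-312 + 2*304704))*16742 = (180376 + (-312 + 609408))*16742 = (180376 + 609096)*16742 = 789472*16742 = 13217340224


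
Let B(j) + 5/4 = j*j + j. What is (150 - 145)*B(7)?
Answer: 1095/4 ≈ 273.75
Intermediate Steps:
B(j) = -5/4 + j + j² (B(j) = -5/4 + (j*j + j) = -5/4 + (j² + j) = -5/4 + (j + j²) = -5/4 + j + j²)
(150 - 145)*B(7) = (150 - 145)*(-5/4 + 7 + 7²) = 5*(-5/4 + 7 + 49) = 5*(219/4) = 1095/4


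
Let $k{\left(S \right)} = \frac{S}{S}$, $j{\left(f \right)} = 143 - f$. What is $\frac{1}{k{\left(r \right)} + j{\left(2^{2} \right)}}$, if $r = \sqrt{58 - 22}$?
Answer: $\frac{1}{140} \approx 0.0071429$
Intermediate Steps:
$r = 6$ ($r = \sqrt{36} = 6$)
$k{\left(S \right)} = 1$
$\frac{1}{k{\left(r \right)} + j{\left(2^{2} \right)}} = \frac{1}{1 + \left(143 - 2^{2}\right)} = \frac{1}{1 + \left(143 - 4\right)} = \frac{1}{1 + 139} = \frac{1}{140}$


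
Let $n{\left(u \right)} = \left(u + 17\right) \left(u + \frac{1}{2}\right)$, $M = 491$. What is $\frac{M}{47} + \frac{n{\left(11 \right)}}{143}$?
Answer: $\frac{85347}{6721} \approx 12.699$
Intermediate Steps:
$n{\left(u \right)} = \left(\frac{1}{2} + u\right) \left(17 + u\right)$ ($n{\left(u \right)} = \left(17 + u\right) \left(u + \frac{1}{2}\right) = \left(17 + u\right) \left(\frac{1}{2} + u\right) = \left(\frac{1}{2} + u\right) \left(17 + u\right)$)
$\frac{M}{47} + \frac{n{\left(11 \right)}}{143} = \frac{491}{47} + \frac{\frac{17}{2} + 11^{2} + \frac{35}{2} \cdot 11}{143} = 491 \cdot \frac{1}{47} + \left(\frac{17}{2} + 121 + \frac{385}{2}\right) \frac{1}{143} = \frac{491}{47} + 322 \cdot \frac{1}{143} = \frac{491}{47} + \frac{322}{143} = \frac{85347}{6721}$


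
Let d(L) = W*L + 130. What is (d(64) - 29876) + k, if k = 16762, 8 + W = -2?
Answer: -13624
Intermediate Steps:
W = -10 (W = -8 - 2 = -10)
d(L) = 130 - 10*L (d(L) = -10*L + 130 = 130 - 10*L)
(d(64) - 29876) + k = ((130 - 10*64) - 29876) + 16762 = ((130 - 640) - 29876) + 16762 = (-510 - 29876) + 16762 = -30386 + 16762 = -13624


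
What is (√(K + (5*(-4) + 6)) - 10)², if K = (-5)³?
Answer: (10 - I*√139)² ≈ -39.0 - 235.8*I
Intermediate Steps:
K = -125
(√(K + (5*(-4) + 6)) - 10)² = (√(-125 + (5*(-4) + 6)) - 10)² = (√(-125 + (-20 + 6)) - 10)² = (√(-125 - 14) - 10)² = (√(-139) - 10)² = (I*√139 - 10)² = (-10 + I*√139)²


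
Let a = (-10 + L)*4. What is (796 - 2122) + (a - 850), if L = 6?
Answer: -2192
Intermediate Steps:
a = -16 (a = (-10 + 6)*4 = -4*4 = -16)
(796 - 2122) + (a - 850) = (796 - 2122) + (-16 - 850) = -1326 - 866 = -2192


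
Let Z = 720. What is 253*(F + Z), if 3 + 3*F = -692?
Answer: 370645/3 ≈ 1.2355e+5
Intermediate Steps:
F = -695/3 (F = -1 + (⅓)*(-692) = -1 - 692/3 = -695/3 ≈ -231.67)
253*(F + Z) = 253*(-695/3 + 720) = 253*(1465/3) = 370645/3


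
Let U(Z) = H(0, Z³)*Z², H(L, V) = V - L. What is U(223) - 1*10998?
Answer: 551473066345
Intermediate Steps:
U(Z) = Z⁵ (U(Z) = (Z³ - 1*0)*Z² = (Z³ + 0)*Z² = Z³*Z² = Z⁵)
U(223) - 1*10998 = 223⁵ - 1*10998 = 551473077343 - 10998 = 551473066345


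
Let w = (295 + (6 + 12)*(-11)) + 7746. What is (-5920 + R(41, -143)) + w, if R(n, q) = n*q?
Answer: -3940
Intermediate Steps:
w = 7843 (w = (295 + 18*(-11)) + 7746 = (295 - 198) + 7746 = 97 + 7746 = 7843)
(-5920 + R(41, -143)) + w = (-5920 + 41*(-143)) + 7843 = (-5920 - 5863) + 7843 = -11783 + 7843 = -3940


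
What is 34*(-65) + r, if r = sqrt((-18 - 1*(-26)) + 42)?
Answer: -2210 + 5*sqrt(2) ≈ -2202.9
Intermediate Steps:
r = 5*sqrt(2) (r = sqrt((-18 + 26) + 42) = sqrt(8 + 42) = sqrt(50) = 5*sqrt(2) ≈ 7.0711)
34*(-65) + r = 34*(-65) + 5*sqrt(2) = -2210 + 5*sqrt(2)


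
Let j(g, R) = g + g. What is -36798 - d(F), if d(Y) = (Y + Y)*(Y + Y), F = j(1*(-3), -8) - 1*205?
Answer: -214882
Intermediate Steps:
j(g, R) = 2*g
F = -211 (F = 2*(1*(-3)) - 1*205 = 2*(-3) - 205 = -6 - 205 = -211)
d(Y) = 4*Y² (d(Y) = (2*Y)*(2*Y) = 4*Y²)
-36798 - d(F) = -36798 - 4*(-211)² = -36798 - 4*44521 = -36798 - 1*178084 = -36798 - 178084 = -214882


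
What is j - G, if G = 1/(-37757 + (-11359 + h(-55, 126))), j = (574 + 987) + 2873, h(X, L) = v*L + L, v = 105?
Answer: 158559841/35760 ≈ 4434.0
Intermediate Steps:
h(X, L) = 106*L (h(X, L) = 105*L + L = 106*L)
j = 4434 (j = 1561 + 2873 = 4434)
G = -1/35760 (G = 1/(-37757 + (-11359 + 106*126)) = 1/(-37757 + (-11359 + 13356)) = 1/(-37757 + 1997) = 1/(-35760) = -1/35760 ≈ -2.7964e-5)
j - G = 4434 - 1*(-1/35760) = 4434 + 1/35760 = 158559841/35760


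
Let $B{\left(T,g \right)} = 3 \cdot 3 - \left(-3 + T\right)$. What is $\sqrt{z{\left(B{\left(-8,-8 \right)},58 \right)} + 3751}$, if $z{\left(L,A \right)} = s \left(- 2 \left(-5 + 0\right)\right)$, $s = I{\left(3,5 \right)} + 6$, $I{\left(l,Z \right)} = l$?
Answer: $\sqrt{3841} \approx 61.976$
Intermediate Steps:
$B{\left(T,g \right)} = 12 - T$ ($B{\left(T,g \right)} = 9 - \left(-3 + T\right) = 12 - T$)
$s = 9$ ($s = 3 + 6 = 9$)
$z{\left(L,A \right)} = 90$ ($z{\left(L,A \right)} = 9 \left(- 2 \left(-5 + 0\right)\right) = 9 \left(\left(-2\right) \left(-5\right)\right) = 9 \cdot 10 = 90$)
$\sqrt{z{\left(B{\left(-8,-8 \right)},58 \right)} + 3751} = \sqrt{90 + 3751} = \sqrt{3841}$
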